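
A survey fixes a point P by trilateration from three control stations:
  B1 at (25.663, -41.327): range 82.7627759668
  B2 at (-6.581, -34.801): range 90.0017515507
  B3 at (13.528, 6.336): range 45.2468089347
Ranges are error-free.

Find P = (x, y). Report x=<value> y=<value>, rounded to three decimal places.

eq1: (x − 25.663)² + (y + 41.327)² = 82.7627759668²
eq2: (x + 6.581)² + (y + 34.801)² = 90.0017515507²
eq3: (x − 13.528)² + (y − 6.336)² = 45.2468089347²
eq1−eq3, eq1−eq2 (x²,y² cancel):
  -24.270·x + 95.326·y = 2659.044549
  -64.488·x + 13.052·y = -2362.729532
det = -24.270·13.052 − 95.326·-64.488 = 5830.611048
x = (2659.044549·13.052 − 95.326·-2362.729532) / 5830.611048 = 44.581160
y = (-24.270·-2362.729532 − 2659.044549·-64.488) / 5830.611048 = 39.244585

x=44.581 y=39.245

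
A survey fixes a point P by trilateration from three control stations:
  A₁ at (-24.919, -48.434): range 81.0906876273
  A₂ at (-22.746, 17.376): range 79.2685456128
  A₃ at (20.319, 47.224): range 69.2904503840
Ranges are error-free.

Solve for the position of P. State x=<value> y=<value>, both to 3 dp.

eq1: (x + 24.919)² + (y + 48.434)² = 81.0906876273²
eq2: (x + 22.746)² + (y − 17.376)² = 79.2685456128²
eq3: (x − 20.319)² + (y − 47.224)² = 69.2904503840²
eq3−eq1, eq3−eq2 (x²,y² cancel):
  -90.476·x − 191.316·y = -1450.692125
  -86.130·x − 59.696·y = -3305.997854
det = -90.476·-59.696 − -191.316·-86.130 = -11076.991784
x = (-1450.692125·-59.696 − -191.316·-3305.997854) / -11076.991784 = 49.281410
y = (-90.476·-3305.997854 − -1450.692125·-86.130) / -11076.991784 = -15.723163

x=49.281 y=-15.723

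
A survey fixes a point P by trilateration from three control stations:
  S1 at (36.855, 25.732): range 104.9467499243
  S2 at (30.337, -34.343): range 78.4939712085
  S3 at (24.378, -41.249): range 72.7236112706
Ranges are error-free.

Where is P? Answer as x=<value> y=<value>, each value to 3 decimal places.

eq1: (x − 36.855)² + (y − 25.732)² = 104.9467499243²
eq2: (x − 30.337)² + (y + 34.343)² = 78.4939712085²
eq3: (x − 24.378)² + (y + 41.249)² = 72.7236112706²
eq1−eq3, eq1−eq2 (x²,y² cancel):
  -24.954·x − 133.962·y = 6000.436719
  -13.036·x − 120.150·y = 4931.865173
det = -24.954·-120.150 − -133.962·-13.036 = 1251.894468
x = (6000.436719·-120.150 − -133.962·4931.865173) / 1251.894468 = -48.142995
y = (-24.954·4931.865173 − 6000.436719·-13.036) / 1251.894468 = -35.824162

x=-48.143 y=-35.824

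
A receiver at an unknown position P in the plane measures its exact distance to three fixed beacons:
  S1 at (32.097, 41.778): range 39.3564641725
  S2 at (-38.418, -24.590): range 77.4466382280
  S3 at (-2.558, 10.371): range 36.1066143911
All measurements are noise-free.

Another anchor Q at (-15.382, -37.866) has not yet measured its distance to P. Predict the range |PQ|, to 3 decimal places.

eq1: (x − 32.097)² + (y − 41.778)² = 39.3564641725²
eq2: (x + 38.418)² + (y + 24.590)² = 77.4466382280²
eq3: (x + 2.558)² + (y − 10.371)² = 36.1066143911²
eq1−eq2, eq1−eq3 (x²,y² cancel):
  -141.030·x − 132.736·y = -5144.058370
  -69.310·x − 62.814·y = -2416.274019
det = -141.030·-62.814 − -132.736·-69.310 = -341.273740
x = (-5144.058370·-62.814 − -132.736·-2416.274019) / -341.273740 = -7.010016
y = (-141.030·-2416.274019 − -5144.058370·-69.310) / -341.273740 = 46.202092
|P − Q| = √((-7.010016 − -15.382)² + (46.202092 − -37.866)²) = 84.483929

84.484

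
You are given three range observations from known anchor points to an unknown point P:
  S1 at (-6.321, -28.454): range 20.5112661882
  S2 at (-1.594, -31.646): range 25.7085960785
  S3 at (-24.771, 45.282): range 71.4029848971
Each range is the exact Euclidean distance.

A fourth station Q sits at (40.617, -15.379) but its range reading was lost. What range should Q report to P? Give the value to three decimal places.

68.161

eq1: (x + 6.321)² + (y + 28.454)² = 20.5112661882²
eq2: (x + 1.594)² + (y + 31.646)² = 25.7085960785²
eq3: (x + 24.771)² + (y − 45.282)² = 71.4029848971²
eq3−eq1, eq3−eq2 (x²,y² cancel):
  36.900·x − 147.472·y = 2863.197404
  46.354·x − 153.856·y = 2777.402527
det = 36.900·-153.856 − -147.472·46.354 = 1158.630688
x = (2863.197404·-153.856 − -147.472·2777.402527) / 1158.630688 = -26.696163
y = (36.900·2777.402527 − 2863.197404·46.354) / 1158.630688 = -26.095027
|P − Q| = √((-26.696163 − 40.617)² + (-26.095027 − -15.379)²) = 68.160804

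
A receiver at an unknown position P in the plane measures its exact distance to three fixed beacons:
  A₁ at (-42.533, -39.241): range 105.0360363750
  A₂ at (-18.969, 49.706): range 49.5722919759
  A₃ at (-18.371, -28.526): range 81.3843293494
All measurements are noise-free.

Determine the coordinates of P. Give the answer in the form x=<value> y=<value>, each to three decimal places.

x=29.098 y=37.581

eq1: (x + 42.533)² + (y + 39.241)² = 105.0360363750²
eq2: (x + 18.969)² + (y − 49.706)² = 49.5722919759²
eq3: (x + 18.371)² + (y + 28.526)² = 81.3843293494²
eq2−eq3, eq2−eq1 (x²,y² cancel):
  1.196·x − 156.464·y = -5845.280012
  -47.128·x − 177.894·y = -8056.754033
det = 1.196·-177.894 − -156.464·-47.128 = -7586.596616
x = (-5845.280012·-177.894 − -156.464·-8056.754033) / -7586.596616 = 29.097596
y = (1.196·-8056.754033 − -5845.280012·-47.128) / -7586.596616 = 37.581046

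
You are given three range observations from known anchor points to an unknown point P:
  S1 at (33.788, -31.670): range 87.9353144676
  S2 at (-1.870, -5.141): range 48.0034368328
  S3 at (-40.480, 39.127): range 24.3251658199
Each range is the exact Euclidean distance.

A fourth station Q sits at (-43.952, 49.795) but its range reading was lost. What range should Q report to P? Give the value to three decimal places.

eq1: (x − 33.788)² + (y + 31.670)² = 87.9353144676²
eq2: (x + 1.870)² + (y + 5.141)² = 48.0034368328²
eq3: (x + 40.480)² + (y − 39.127)² = 24.3251658199²
eq3−eq1, eq3−eq2 (x²,y² cancel):
  148.536·x − 141.594·y = -8165.840523
  77.220·x − 88.536·y = -4852.242004
det = 148.536·-88.536 − -141.594·77.220 = -2216.894616
x = (-8165.840523·-88.536 − -141.594·-4852.242004) / -2216.894616 = -16.203974
y = (148.536·-4852.242004 − -8165.840523·77.220) / -2216.894616 = 40.672395
|P − Q| = √((-16.203974 − -43.952)² + (40.672395 − 49.795)²) = 29.209158

29.209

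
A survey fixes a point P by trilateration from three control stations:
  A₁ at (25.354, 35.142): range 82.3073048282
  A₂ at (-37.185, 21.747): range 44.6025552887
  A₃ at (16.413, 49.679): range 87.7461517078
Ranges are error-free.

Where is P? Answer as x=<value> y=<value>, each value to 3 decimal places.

eq1: (x − 25.354)² + (y − 35.142)² = 82.3073048282²
eq2: (x + 37.185)² + (y − 21.747)² = 44.6025552887²
eq3: (x − 16.413)² + (y − 49.679)² = 87.7461517078²
eq2−eq3, eq2−eq1 (x²,y² cancel):
  107.196·x + 55.864·y = -4828.265825
  125.078·x + 26.790·y = -4762.975244
det = 107.196·26.790 − 55.864·125.078 = -4115.576552
x = (-4828.265825·26.790 − 55.864·-4762.975244) / -4115.576552 = -33.222467
y = (107.196·-4762.975244 − -4828.265825·125.078) / -4115.576552 = -22.679189

x=-33.222 y=-22.679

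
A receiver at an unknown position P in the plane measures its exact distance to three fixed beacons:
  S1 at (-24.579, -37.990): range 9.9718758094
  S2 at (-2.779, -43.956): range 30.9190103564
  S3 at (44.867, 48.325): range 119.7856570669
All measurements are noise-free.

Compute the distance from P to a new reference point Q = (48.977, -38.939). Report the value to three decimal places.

82.684

eq1: (x + 24.579)² + (y + 37.990)² = 9.9718758094²
eq2: (x + 2.779)² + (y + 43.956)² = 30.9190103564²
eq3: (x − 44.867)² + (y − 48.325)² = 119.7856570669²
eq3−eq2, eq3−eq1 (x²,y² cancel):
  -95.292·x − 184.562·y = 10984.117901
  -138.892·x − 172.630·y = 11948.179359
det = -95.292·-172.630 − -184.562·-138.892 = -9183.927344
x = (10984.117901·-172.630 − -184.562·11948.179359) / -9183.927344 = -33.644823
y = (-95.292·11948.179359 − 10984.117901·-138.892) / -9183.927344 = -42.143212
|P − Q| = √((-33.644823 − 48.977)² + (-42.143212 − -38.939)²) = 82.683932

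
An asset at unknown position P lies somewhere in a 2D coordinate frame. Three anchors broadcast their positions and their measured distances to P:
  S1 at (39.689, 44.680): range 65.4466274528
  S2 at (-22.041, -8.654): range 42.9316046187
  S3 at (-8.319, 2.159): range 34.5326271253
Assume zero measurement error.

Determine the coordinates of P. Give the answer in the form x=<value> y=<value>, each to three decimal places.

x=19.924 y=-17.711

eq1: (x − 39.689)² + (y − 44.680)² = 65.4466274528²
eq2: (x + 22.041)² + (y + 8.654)² = 42.9316046187²
eq3: (x + 8.319)² + (y − 2.159)² = 34.5326271253²
eq1−eq2, eq1−eq3 (x²,y² cancel):
  -123.460·x − 106.668·y = -570.683354
  -96.016·x − 85.042·y = -406.893370
det = -123.460·-85.042 − -106.668·-96.016 = 257.450632
x = (-570.683354·-85.042 − -106.668·-406.893370) / 257.450632 = 19.924409
y = (-123.460·-406.893370 − -570.683354·-96.016) / 257.450632 = -17.710881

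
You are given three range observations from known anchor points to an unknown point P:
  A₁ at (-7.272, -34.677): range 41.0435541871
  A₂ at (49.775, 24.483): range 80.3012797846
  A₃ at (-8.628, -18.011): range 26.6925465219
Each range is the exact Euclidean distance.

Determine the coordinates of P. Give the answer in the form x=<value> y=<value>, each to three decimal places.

x=-27.096 y=1.262

eq1: (x + 7.272)² + (y + 34.677)² = 41.0435541871²
eq2: (x − 49.775)² + (y − 24.483)² = 80.3012797846²
eq3: (x + 8.628)² + (y + 18.011)² = 26.6925465219²
eq2−eq3, eq2−eq1 (x²,y² cancel):
  -116.806·x − 84.988·y = 3057.674086
  -114.094·x − 118.320·y = 2942.130594
det = -116.806·-118.320 − -84.988·-114.094 = 4123.865048
x = (3057.674086·-118.320 − -84.988·2942.130594) / 4123.865048 = -27.095504
y = (-116.806·2942.130594 − 3057.674086·-114.094) / 4123.865048 = 1.261865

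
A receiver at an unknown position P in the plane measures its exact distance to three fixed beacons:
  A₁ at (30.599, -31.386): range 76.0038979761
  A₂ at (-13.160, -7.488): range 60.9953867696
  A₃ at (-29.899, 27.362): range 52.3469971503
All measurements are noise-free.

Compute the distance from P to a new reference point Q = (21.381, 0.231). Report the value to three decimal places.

43.643

eq1: (x − 30.599)² + (y + 31.386)² = 76.0038979761²
eq2: (x + 13.160)² + (y + 7.488)² = 60.9953867696²
eq3: (x + 29.899)² + (y − 27.362)² = 52.3469971503²
eq3−eq1, eq3−eq2 (x²,y² cancel):
  120.996·x − 117.496·y = -2757.633845
  33.478·x − 69.700·y = -2393.602598
det = 120.996·-69.700 − -117.496·33.478 = -4499.890112
x = (-2757.633845·-69.700 − -117.496·-2393.602598) / -4499.890112 = 19.785295
y = (120.996·-2393.602598 − -2757.633845·33.478) / -4499.890112 = 43.844687
|P − Q| = √((19.785295 − 21.381)² + (43.844687 − 0.231)²) = 43.642869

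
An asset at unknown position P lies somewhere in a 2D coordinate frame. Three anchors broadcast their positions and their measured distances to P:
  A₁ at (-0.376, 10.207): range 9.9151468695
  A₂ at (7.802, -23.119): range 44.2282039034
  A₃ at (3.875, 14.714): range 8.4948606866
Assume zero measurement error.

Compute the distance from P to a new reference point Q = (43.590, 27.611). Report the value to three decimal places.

47.184

eq1: (x + 0.376)² + (y − 10.207)² = 9.9151468695²
eq2: (x − 7.802)² + (y + 23.119)² = 44.2282039034²
eq3: (x − 3.875)² + (y − 14.714)² = 8.4948606866²
eq2−eq1, eq2−eq3 (x²,y² cancel):
  -16.356·x + 66.652·y = 1366.788743
  -7.854·x + 75.666·y = 1520.129418
det = -16.356·75.666 − 66.652·-7.854 = -714.108288
x = (1366.788743·75.666 − 66.652·1520.129418) / -714.108288 = -2.940410
y = (-16.356·1520.129418 − 1366.788743·-7.854) / -714.108288 = 19.784784
|P − Q| = √((-2.940410 − 43.590)² + (19.784784 − 27.611)²) = 47.183988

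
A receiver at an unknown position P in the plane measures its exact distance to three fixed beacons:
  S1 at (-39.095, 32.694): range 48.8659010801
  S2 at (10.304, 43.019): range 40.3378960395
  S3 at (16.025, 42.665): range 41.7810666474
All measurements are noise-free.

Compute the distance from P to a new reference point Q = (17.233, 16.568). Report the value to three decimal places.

21.059

eq1: (x + 39.095)² + (y − 32.694)² = 48.8659010801²
eq2: (x − 10.304)² + (y − 43.019)² = 40.3378960395²
eq3: (x − 16.025)² + (y − 42.665)² = 41.7810666474²
eq2−eq1, eq2−eq3 (x²,y² cancel):
  -98.798·x − 20.650·y = -120.220547
  11.442·x − 0.708·y = 1.784400
det = -98.798·-0.708 − -20.650·11.442 = 306.226284
x = (-120.220547·-0.708 − -20.650·1.784400) / 306.226284 = 0.398281
y = (-98.798·1.784400 − -120.220547·11.442) / 306.226284 = 3.916282
|P − Q| = √((0.398281 − 17.233)² + (3.916282 − 16.568)²) = 21.058817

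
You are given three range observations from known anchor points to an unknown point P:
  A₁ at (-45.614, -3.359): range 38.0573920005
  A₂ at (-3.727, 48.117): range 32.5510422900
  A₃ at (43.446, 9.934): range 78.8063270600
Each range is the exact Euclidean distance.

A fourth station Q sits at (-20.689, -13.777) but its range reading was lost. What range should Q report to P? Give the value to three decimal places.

eq1: (x + 45.614)² + (y + 3.359)² = 38.0573920005²
eq2: (x + 3.727)² + (y − 48.117)² = 32.5510422900²
eq3: (x − 43.446)² + (y − 9.934)² = 78.8063270600²
eq1−eq3, eq1−eq2 (x²,y² cancel):
  178.120·x + 26.586·y = -4867.752704
  83.774·x + 102.952·y = 626.011073
det = 178.120·102.952 − 26.586·83.774 = 16110.594676
x = (-4867.752704·102.952 − 26.586·626.011073) / 16110.594676 = -32.139596
y = (178.120·626.011073 − -4867.752704·83.774) / 16110.594676 = 32.233212
|P − Q| = √((-32.139596 − -20.689)² + (32.233212 − -13.777)²) = 47.413666

47.414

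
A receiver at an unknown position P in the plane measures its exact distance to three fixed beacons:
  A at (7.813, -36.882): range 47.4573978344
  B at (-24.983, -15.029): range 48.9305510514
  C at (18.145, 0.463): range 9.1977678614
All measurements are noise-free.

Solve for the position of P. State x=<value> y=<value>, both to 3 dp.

x=17.285 y=9.620

eq1: (x − 7.813)² + (y + 36.882)² = 47.4573978344²
eq2: (x + 24.983)² + (y + 15.029)² = 48.9305510514²
eq3: (x − 18.145)² + (y − 0.463)² = 9.1977678614²
eq1−eq3, eq1−eq2 (x²,y² cancel):
  20.664·x + 74.690·y = 1075.736177
  -65.592·x + 43.706·y = -713.297980
det = 20.664·43.706 − 74.690·-65.592 = 5802.207264
x = (1075.736177·43.706 − 74.690·-713.297980) / 5802.207264 = 17.285207
y = (20.664·-713.297980 − 1075.736177·-65.592) / 5802.207264 = 9.620494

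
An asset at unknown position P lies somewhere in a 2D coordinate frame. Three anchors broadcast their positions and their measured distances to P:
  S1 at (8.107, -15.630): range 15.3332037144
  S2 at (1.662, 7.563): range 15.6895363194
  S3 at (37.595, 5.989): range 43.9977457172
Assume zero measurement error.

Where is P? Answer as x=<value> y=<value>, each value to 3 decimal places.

x=-4.480 y=-6.874

eq1: (x − 8.107)² + (y + 15.630)² = 15.3332037144²
eq2: (x − 1.662)² + (y − 7.563)² = 15.6895363194²
eq3: (x − 37.595)² + (y − 5.989)² = 43.9977457172²
eq3−eq2, eq3−eq1 (x²,y² cancel):
  -71.866·x + 3.148·y = 300.349145
  -58.976·x − 43.238·y = 561.462695
det = -71.866·-43.238 − 3.148·-58.976 = 3292.998556
x = (300.349145·-43.238 − 3.148·561.462695) / 3292.998556 = -4.480409
y = (-71.866·561.462695 − 300.349145·-58.976) / 3292.998556 = -6.874187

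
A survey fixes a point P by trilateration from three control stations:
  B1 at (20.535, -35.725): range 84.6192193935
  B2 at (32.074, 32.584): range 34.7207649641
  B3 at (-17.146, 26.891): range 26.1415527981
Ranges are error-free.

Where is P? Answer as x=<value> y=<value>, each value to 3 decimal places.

x=0.230 y=46.422

eq1: (x − 20.535)² + (y + 35.725)² = 84.6192193935²
eq2: (x − 32.074)² + (y − 32.584)² = 34.7207649641²
eq3: (x + 17.146)² + (y − 26.891)² = 26.1415527981²
eq2−eq1, eq2−eq3 (x²,y² cancel):
  -23.078·x − 136.618·y = -6347.377453
  -98.440·x − 11.386·y = -551.196598
det = -23.078·-11.386 − -136.618·-98.440 = -13185.909812
x = (-6347.377453·-11.386 − -136.618·-551.196598) / -13185.909812 = 0.229953
y = (-23.078·-551.196598 − -6347.377453·-98.440) / -13185.909812 = 46.421925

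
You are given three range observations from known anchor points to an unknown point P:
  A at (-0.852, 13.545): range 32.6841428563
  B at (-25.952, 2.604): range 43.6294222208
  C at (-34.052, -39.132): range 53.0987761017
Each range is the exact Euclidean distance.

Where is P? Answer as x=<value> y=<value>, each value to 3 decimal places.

x=13.625 y=-15.758

eq1: (x + 0.852)² + (y − 13.545)² = 32.6841428563²
eq2: (x + 25.952)² + (y − 2.604)² = 43.6294222208²
eq3: (x + 34.052)² + (y + 39.132)² = 53.0987761017²
eq3−eq2, eq3−eq1 (x²,y² cancel):
  16.200·x + 83.472·y = -1094.611468
  66.400·x + 105.354·y = -755.432370
det = 16.200·105.354 − 83.472·66.400 = -3835.806000
x = (-1094.611468·105.354 − 83.472·-755.432370) / -3835.806000 = 13.625362
y = (16.200·-755.432370 − -1094.611468·66.400) / -3835.806000 = -15.757887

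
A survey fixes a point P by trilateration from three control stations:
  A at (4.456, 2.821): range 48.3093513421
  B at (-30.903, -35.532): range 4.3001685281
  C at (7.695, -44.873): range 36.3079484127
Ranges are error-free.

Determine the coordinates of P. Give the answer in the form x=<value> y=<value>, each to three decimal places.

eq1: (x − 4.456)² + (y − 2.821)² = 48.3093513421²
eq2: (x + 30.903)² + (y + 35.532)² = 4.3001685281²
eq3: (x − 7.695)² + (y + 44.873)² = 36.3079484127²
eq1−eq3, eq1−eq2 (x²,y² cancel):
  6.478·x − 95.388·y = 3060.511486
  -70.718·x − 76.706·y = 4505.006434
det = 6.478·-76.706 − -95.388·-70.718 = -7242.550052
x = (3060.511486·-76.706 − -95.388·4505.006434) / -7242.550052 = -26.919242
y = (6.478·4505.006434 − 3060.511486·-70.718) / -7242.550052 = -33.913011

x=-26.919 y=-33.913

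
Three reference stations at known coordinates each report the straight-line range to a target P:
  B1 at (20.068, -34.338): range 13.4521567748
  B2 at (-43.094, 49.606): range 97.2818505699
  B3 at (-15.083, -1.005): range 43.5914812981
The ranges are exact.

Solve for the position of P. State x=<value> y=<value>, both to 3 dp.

x=23.482 y=-21.326

eq1: (x − 20.068)² + (y + 34.338)² = 13.4521567748²
eq2: (x + 43.094)² + (y − 49.606)² = 97.2818505699²
eq3: (x + 15.083)² + (y + 1.005)² = 43.5914812981²
eq3−eq2, eq3−eq1 (x²,y² cancel):
  -56.022·x + 101.222·y = -3474.200051
  70.302·x − 66.666·y = 3072.572674
det = -56.022·-66.666 − 101.222·70.302 = -3381.346392
x = (-3474.200051·-66.666 − 101.222·3072.572674) / -3381.346392 = 23.482046
y = (-56.022·3072.572674 − -3474.200051·70.302) / -3381.346392 = -21.326282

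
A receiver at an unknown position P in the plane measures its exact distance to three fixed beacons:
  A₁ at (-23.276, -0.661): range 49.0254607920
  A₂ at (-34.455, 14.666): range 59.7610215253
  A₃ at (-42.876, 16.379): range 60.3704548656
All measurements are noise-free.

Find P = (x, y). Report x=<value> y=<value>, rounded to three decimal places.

x=-46.404 y=-43.888

eq1: (x + 23.276)² + (y + 0.661)² = 49.0254607920²
eq2: (x + 34.455)² + (y − 14.666)² = 59.7610215253²
eq3: (x + 42.876)² + (y − 16.379)² = 60.3704548656²
eq1−eq2, eq1−eq3 (x²,y² cancel):
  -22.358·x + 30.654·y = -307.854404
  -39.200·x + 34.080·y = 323.317905
det = -22.358·34.080 − 30.654·-39.200 = 439.676160
x = (-307.854404·34.080 − 30.654·323.317905) / 439.676160 = -46.403847
y = (-22.358·323.317905 − -307.854404·-39.200) / 439.676160 = -43.888289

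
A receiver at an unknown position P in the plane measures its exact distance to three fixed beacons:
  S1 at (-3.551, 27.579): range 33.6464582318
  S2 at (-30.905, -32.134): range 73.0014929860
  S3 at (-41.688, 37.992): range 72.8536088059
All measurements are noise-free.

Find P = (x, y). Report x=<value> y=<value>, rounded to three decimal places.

x=26.658 y=12.763

eq1: (x + 3.551)² + (y − 27.579)² = 33.6464582318²
eq2: (x + 30.905)² + (y + 32.134)² = 73.0014929860²
eq3: (x + 41.688)² + (y − 37.992)² = 72.8536088059²
eq1−eq3, eq1−eq2 (x²,y² cancel):
  -76.274·x + 20.826·y = -1767.493599
  -54.708·x − 119.426·y = -2982.631688
det = -76.274·-119.426 − 20.826·-54.708 = 10248.447532
x = (-1767.493599·-119.426 − 20.826·-2982.631688) / 10248.447532 = 26.657792
y = (-76.274·-2982.631688 − -1767.493599·-54.708) / 10248.447532 = 12.763027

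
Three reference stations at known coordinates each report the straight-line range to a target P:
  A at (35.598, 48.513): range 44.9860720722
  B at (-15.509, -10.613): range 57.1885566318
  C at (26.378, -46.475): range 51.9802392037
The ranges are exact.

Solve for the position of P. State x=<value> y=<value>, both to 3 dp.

x=39.852 y=3.729

eq1: (x − 35.598)² + (y − 48.513)² = 44.9860720722²
eq2: (x + 15.509)² + (y + 10.613)² = 57.1885566318²
eq3: (x − 26.378)² + (y + 46.475)² = 51.9802392037²
eq1−eq3, eq1−eq2 (x²,y² cancel):
  -18.440·x − 189.976·y = -1443.202851
  -102.214·x − 118.252·y = -4514.348252
det = -18.440·-118.252 − -189.976·-102.214 = -17237.639984
x = (-1443.202851·-118.252 − -189.976·-4514.348252) / -17237.639984 = 39.852103
y = (-18.440·-4514.348252 − -1443.202851·-102.214) / -17237.639984 = 3.728524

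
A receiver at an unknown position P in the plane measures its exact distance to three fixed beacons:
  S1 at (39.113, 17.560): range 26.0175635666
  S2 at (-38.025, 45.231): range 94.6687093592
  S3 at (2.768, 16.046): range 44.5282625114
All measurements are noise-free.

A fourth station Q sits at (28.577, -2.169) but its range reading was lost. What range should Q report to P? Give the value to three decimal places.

12.995

eq1: (x − 39.113)² + (y − 17.560)² = 26.0175635666²
eq2: (x + 38.025)² + (y − 45.231)² = 94.6687093592²
eq3: (x − 2.768)² + (y − 16.046)² = 44.5282625114²
eq2−eq3, eq2−eq1 (x²,y² cancel):
  81.586·x − 58.370·y = 3752.790323
  154.276·x − 55.342·y = 6631.687301
det = 81.586·-55.342 − -58.370·154.276 = 4489.957708
x = (3752.790323·-55.342 − -58.370·6631.687301) / 4489.957708 = 39.956872
y = (81.586·6631.687301 − 3752.790323·154.276) / 4489.957708 = -8.443875
|P − Q| = √((39.956872 − 28.577)² + (-8.443875 − -2.169)²) = 12.995212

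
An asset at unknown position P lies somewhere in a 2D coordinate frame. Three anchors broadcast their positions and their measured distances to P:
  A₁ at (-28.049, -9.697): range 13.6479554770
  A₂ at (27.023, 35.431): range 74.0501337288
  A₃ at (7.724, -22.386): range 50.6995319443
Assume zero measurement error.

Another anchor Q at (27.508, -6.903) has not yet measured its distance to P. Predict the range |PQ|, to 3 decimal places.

65.725

eq1: (x + 28.049)² + (y + 9.697)² = 13.6479554770²
eq2: (x − 27.023)² + (y − 35.431)² = 74.0501337288²
eq3: (x − 7.724)² + (y + 22.386)² = 50.6995319443²
eq3−eq2, eq3−eq1 (x²,y² cancel):
  38.598·x + 115.634·y = -1488.174648
  -71.546·x + 25.378·y = 2704.160889
det = 38.598·25.378 − 115.634·-71.546 = 9252.690208
x = (-1488.174648·25.378 − 115.634·2704.160889) / 9252.690208 = -37.876534
y = (38.598·2704.160889 − -1488.174648·-71.546) / 9252.690208 = -0.226717
|P − Q| = √((-37.876534 − 27.508)² + (-0.226717 − -6.903)²) = 65.724501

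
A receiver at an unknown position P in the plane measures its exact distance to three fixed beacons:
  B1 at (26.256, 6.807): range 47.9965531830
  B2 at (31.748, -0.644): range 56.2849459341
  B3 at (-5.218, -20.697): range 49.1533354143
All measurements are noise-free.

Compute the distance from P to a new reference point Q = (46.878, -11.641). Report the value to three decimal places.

eq1: (x − 26.256)² + (y − 6.807)² = 47.9965531830²
eq2: (x − 31.748)² + (y + 0.644)² = 56.2849459341²
eq3: (x + 5.218)² + (y + 20.697)² = 49.1533354143²
eq1−eq2, eq1−eq3 (x²,y² cancel):
  10.984·x − 14.902·y = -591.688566
  -62.948·x − 55.008·y = -392.500717
det = 10.984·-55.008 − -14.902·-62.948 = -1542.258968
x = (-591.688566·-55.008 − -14.902·-392.500717) / -1542.258968 = -17.311333
y = (10.984·-392.500717 − -591.688566·-62.948) / -1542.258968 = 26.945436
|P − Q| = √((-17.311333 − 46.878)² + (26.945436 − -11.641)²) = 74.894483

74.894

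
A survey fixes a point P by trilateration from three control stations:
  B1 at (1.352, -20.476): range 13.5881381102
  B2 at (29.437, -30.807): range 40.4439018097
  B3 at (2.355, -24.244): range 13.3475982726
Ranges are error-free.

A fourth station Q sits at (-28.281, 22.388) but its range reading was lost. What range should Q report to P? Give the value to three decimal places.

eq1: (x − 1.352)² + (y + 20.476)² = 13.5881381102²
eq2: (x − 29.437)² + (y + 30.807)² = 40.4439018097²
eq3: (x − 2.355)² + (y + 24.244)² = 13.3475982726²
eq3−eq1, eq3−eq2 (x²,y² cancel):
  -2.006·x + 7.536·y = -178.702199
  54.164·x − 13.126·y = -235.260157
det = -2.006·-13.126 − 7.536·54.164 = -381.849148
x = (-178.702199·-13.126 − 7.536·-235.260157) / -381.849148 = -10.785845
y = (-2.006·-235.260157 − -178.702199·54.164) / -381.849148 = -26.584210
|P − Q| = √((-10.785845 − -28.281)² + (-26.584210 − 22.388)²) = 52.003440

52.003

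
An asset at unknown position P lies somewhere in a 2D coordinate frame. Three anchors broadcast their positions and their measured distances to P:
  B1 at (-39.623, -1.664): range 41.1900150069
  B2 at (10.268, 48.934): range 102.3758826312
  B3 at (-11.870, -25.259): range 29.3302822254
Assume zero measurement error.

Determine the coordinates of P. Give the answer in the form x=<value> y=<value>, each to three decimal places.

eq1: (x + 39.623)² + (y + 1.664)² = 41.1900150069²
eq2: (x − 10.268)² + (y − 48.934)² = 102.3758826312²
eq3: (x + 11.870)² + (y + 25.259)² = 29.3302822254²
eq2−eq1, eq2−eq3 (x²,y² cancel):
  -99.782·x − 101.196·y = 7856.986853
  -44.276·x − 148.386·y = 7899.501690
det = -99.782·-148.386 − -101.196·-44.276 = 10325.697756
x = (7856.986853·-148.386 − -101.196·7899.501690) / 10325.697756 = -35.490955
y = (-99.782·7899.501690 − 7856.986853·-44.276) / 10325.697756 = -42.646234

x=-35.491 y=-42.646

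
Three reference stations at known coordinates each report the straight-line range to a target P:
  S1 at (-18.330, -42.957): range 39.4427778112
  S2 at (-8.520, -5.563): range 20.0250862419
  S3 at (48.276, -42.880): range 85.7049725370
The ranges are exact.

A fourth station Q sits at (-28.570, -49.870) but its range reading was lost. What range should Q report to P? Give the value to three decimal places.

eq1: (x + 18.330)² + (y + 42.957)² = 39.4427778112²
eq2: (x + 8.520)² + (y + 5.563)² = 20.0250862419²
eq3: (x − 48.276)² + (y + 42.880)² = 85.7049725370²
eq2−eq1, eq2−eq3 (x²,y² cancel):
  -19.620·x − 74.788·y = 923.026738
  113.592·x − 74.634·y = -2878.609032
det = -19.620·-74.634 − -74.788·113.592 = 9959.637576
x = (923.026738·-74.634 − -74.788·-2878.609032) / 9959.637576 = -28.532624
y = (-19.620·-2878.609032 − 923.026738·113.592) / 9959.637576 = -4.856617
|P − Q| = √((-28.532624 − -28.570)² + (-4.856617 − -49.870)²) = 45.013399

45.013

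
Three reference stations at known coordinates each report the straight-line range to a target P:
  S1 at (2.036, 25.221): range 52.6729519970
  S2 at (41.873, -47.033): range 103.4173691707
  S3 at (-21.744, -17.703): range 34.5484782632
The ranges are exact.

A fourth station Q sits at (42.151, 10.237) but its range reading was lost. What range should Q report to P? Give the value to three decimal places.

eq1: (x − 2.036)² + (y − 25.221)² = 52.6729519970²
eq2: (x − 41.873)² + (y + 47.033)² = 103.4173691707²
eq3: (x + 21.744)² + (y + 17.703)² = 34.5484782632²
eq3−eq1, eq3−eq2 (x²,y² cancel):
  47.560·x + 85.848·y = -1726.796130
  127.234·x − 58.660·y = -6322.301423
det = 47.560·-58.660 − 85.848·127.234 = -13712.654032
x = (-1726.796130·-58.660 − 85.848·-6322.301423) / -13712.654032 = -46.967625
y = (47.560·-6322.301423 − -1726.796130·127.234) / -13712.654032 = 5.905602
|P − Q| = √((-46.967625 − 42.151)² + (5.905602 − 10.237)²) = 89.223822

89.224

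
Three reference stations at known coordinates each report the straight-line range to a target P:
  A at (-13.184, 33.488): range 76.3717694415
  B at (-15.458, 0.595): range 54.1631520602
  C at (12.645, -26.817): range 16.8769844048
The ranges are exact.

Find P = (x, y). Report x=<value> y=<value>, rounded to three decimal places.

x=29.212 y=-30.035

eq1: (x + 13.184)² + (y − 33.488)² = 76.3717694415²
eq2: (x + 15.458)² + (y − 0.595)² = 54.1631520602²
eq3: (x − 12.645)² + (y + 26.817)² = 16.8769844048²
eq2−eq3, eq2−eq1 (x²,y² cancel):
  56.206·x − 54.824·y = 3288.558163
  4.548·x + 65.786·y = -1843.039916
det = 56.206·65.786 − -54.824·4.548 = 3946.907468
x = (3288.558163·65.786 − -54.824·-1843.039916) / 3946.907468 = 29.212306
y = (56.206·-1843.039916 − 3288.558163·4.548) / 3946.907468 = -30.035228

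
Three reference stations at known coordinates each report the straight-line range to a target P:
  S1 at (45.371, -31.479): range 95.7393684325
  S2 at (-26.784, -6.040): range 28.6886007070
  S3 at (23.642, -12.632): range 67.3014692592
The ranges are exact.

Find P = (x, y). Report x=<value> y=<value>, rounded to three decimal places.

eq1: (x − 45.371)² + (y + 31.479)² = 95.7393684325²
eq2: (x + 26.784)² + (y + 6.040)² = 28.6886007070²
eq3: (x − 23.642)² + (y + 12.632)² = 67.3014692592²
eq1−eq3, eq1−eq2 (x²,y² cancel):
  -43.458·x + 37.694·y = 2305.595409
  -144.310·x + 50.878·y = 6047.400031
det = -43.458·50.878 − 37.694·-144.310 = 3228.565016
x = (2305.595409·50.878 − 37.694·6047.400031) / 3228.565016 = -34.271143
y = (-43.458·6047.400031 − 2305.595409·-144.310) / 3228.565016 = 21.654377

x=-34.271 y=21.654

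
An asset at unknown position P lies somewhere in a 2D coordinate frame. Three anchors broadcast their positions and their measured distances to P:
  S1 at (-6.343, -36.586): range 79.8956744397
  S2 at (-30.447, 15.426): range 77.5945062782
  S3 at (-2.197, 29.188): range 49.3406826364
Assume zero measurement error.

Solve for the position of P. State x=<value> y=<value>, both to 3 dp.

eq1: (x + 6.343)² + (y + 36.586)² = 79.8956744397²
eq2: (x + 30.447)² + (y − 15.426)² = 77.5945062782²
eq3: (x + 2.197)² + (y − 29.188)² = 49.3406826364²
eq1−eq2, eq1−eq3 (x²,y² cancel):
  -48.208·x + 104.024·y = 148.623630
  8.292·x + 131.548·y = 3426.812939
det = -48.208·131.548 − 104.024·8.292 = -7204.232992
x = (148.623630·131.548 − 104.024·3426.812939) / -7204.232992 = 46.766901
y = (-48.208·3426.812939 − 148.623630·8.292) / -7204.232992 = 23.101999

x=46.767 y=23.102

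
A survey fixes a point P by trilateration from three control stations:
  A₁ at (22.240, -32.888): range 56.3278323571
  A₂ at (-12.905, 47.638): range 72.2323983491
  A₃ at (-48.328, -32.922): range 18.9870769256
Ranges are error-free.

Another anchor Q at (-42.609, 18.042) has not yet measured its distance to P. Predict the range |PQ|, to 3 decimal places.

eq1: (x − 22.240)² + (y + 32.888)² = 56.3278323571²
eq2: (x + 12.905)² + (y − 47.638)² = 72.2323983491²
eq3: (x + 48.328)² + (y + 32.922)² = 18.9870769256²
eq2−eq1, eq2−eq3 (x²,y² cancel):
  70.290·x − 161.052·y = 1185.014748
  -70.846·x − 161.120·y = 5840.545880
det = 70.290·-161.120 − -161.052·-70.846 = -22735.014792
x = (1185.014748·-161.120 − -161.052·5840.545880) / -22735.014792 = -32.975656
y = (70.290·5840.545880 − 1185.014748·-70.846) / -22735.014792 = -21.749954
|P − Q| = √((-32.975656 − -42.609)² + (-21.749954 − 18.042)²) = 40.941433

40.941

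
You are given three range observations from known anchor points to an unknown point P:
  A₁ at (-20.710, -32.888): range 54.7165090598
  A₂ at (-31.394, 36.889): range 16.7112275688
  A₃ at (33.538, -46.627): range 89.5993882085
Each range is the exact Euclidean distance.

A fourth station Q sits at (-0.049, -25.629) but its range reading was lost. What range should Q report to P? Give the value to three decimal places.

eq1: (x + 20.710)² + (y + 32.888)² = 54.7165090598²
eq2: (x + 31.394)² + (y − 36.889)² = 16.7112275688²
eq3: (x − 33.538)² + (y + 46.627)² = 89.5993882085²
eq3−eq2, eq3−eq1 (x²,y² cancel):
  -129.864·x + 167.032·y = 6796.292224
  -108.496·x + 27.478·y = 3245.804075
det = -129.864·27.478 − 167.032·-108.496 = 14553.900880
x = (6796.292224·27.478 − 167.032·3245.804075) / 14553.900880 = -24.419888
y = (-129.864·3245.804075 − 6796.292224·-108.496) / 14553.900880 = 21.702595
|P − Q| = √((-24.419888 − -0.049)² + (21.702595 − -25.629)²) = 53.237394

53.237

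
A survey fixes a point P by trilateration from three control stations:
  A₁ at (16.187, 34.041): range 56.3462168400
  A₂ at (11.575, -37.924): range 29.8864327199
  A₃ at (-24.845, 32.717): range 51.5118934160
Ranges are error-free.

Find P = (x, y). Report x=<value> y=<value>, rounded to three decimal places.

eq1: (x − 16.187)² + (y − 34.041)² = 56.3462168400²
eq2: (x − 11.575)² + (y + 37.924)² = 29.8864327199²
eq3: (x + 24.845)² + (y − 32.717)² = 51.5118934160²
eq2−eq3, eq2−eq1 (x²,y² cancel):
  -72.840·x + 141.282·y = -1644.810590
  9.224·x + 143.930·y = -2433.099042
det = -72.840·143.930 − 141.282·9.224 = -11787.046368
x = (-1644.810590·143.930 − 141.282·-2433.099042) / -11787.046368 = -9.079078
y = (-72.840·-2433.099042 − -1644.810590·9.224) / -11787.046368 = -16.322890

x=-9.079 y=-16.323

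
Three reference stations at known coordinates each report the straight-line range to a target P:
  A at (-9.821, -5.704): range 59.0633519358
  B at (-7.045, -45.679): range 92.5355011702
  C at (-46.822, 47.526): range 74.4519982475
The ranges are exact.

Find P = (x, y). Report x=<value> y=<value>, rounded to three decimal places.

x=27.274 y=40.257

eq1: (x + 9.821)² + (y + 5.704)² = 59.0633519358²
eq2: (x + 7.045)² + (y + 45.679)² = 92.5355011702²
eq3: (x + 46.822)² + (y − 47.526)² = 74.4519982475²
eq1−eq3, eq1−eq2 (x²,y² cancel):
  -74.002·x + 106.460·y = 2267.412202
  5.552·x − 79.950·y = -3067.124026
det = -74.002·-79.950 − 106.460·5.552 = 5325.393980
x = (2267.412202·-79.950 − 106.460·-3067.124026) / 5325.393980 = 27.274305
y = (-74.002·-3067.124026 − 2267.412202·5.552) / 5325.393980 = 40.257048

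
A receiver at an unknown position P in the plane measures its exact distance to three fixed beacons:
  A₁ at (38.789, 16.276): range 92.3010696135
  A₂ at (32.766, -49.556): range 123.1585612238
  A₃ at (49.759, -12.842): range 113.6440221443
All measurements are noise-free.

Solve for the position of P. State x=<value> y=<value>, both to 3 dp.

eq1: (x − 38.789)² + (y − 16.276)² = 92.3010696135²
eq2: (x − 32.766)² + (y + 49.556)² = 123.1585612238²
eq3: (x − 49.759)² + (y + 12.842)² = 113.6440221443²
eq3−eq1, eq3−eq2 (x²,y² cancel):
  -21.940·x + 58.236·y = 3524.095969
  -33.986·x − 73.428·y = -1364.534587
det = -21.940·-73.428 − 58.236·-33.986 = 3590.219016
x = (3524.095969·-73.428 − 58.236·-1364.534587) / 3590.219016 = -49.941879
y = (-21.940·-1364.534587 − 3524.095969·-33.986) / 3590.219016 = 41.698797

x=-49.942 y=41.699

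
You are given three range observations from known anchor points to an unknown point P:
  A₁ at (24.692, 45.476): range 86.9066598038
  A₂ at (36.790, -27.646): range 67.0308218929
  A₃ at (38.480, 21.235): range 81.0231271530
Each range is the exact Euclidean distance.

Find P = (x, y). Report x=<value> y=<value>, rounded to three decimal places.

x=-30.007 y=-22.057

eq1: (x − 24.692)² + (y − 45.476)² = 86.9066598038²
eq2: (x − 36.790)² + (y + 27.646)² = 67.0308218929²
eq3: (x − 38.480)² + (y − 21.235)² = 81.0231271530²
eq2−eq3, eq2−eq1 (x²,y² cancel):
  3.380·x + 97.762·y = -2257.785841
  -24.196·x + 146.244·y = -2499.680411
det = 3.380·146.244 − 97.762·-24.196 = 2859.754072
x = (-2257.785841·146.244 − 97.762·-2499.680411) / 2859.754072 = -30.007432
y = (3.380·-2499.680411 − -2257.785841·-24.196) / 2859.754072 = -22.057248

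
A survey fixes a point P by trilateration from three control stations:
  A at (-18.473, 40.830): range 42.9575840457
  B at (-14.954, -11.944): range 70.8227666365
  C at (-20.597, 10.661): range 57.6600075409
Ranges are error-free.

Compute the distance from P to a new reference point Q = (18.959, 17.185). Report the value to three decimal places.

eq1: (x + 18.473)² + (y − 40.830)² = 42.9575840457²
eq2: (x + 14.954)² + (y + 11.944)² = 70.8227666365²
eq3: (x + 20.597)² + (y − 10.661)² = 57.6600075409²
eq3−eq1, eq3−eq2 (x²,y² cancel):
  4.248·x + 60.338·y = 2949.769742
  11.286·x − 45.210·y = -1862.799882
det = 4.248·-45.210 − 60.338·11.286 = -873.026748
x = (2949.769742·-45.210 − 60.338·-1862.799882) / -873.026748 = 24.010113
y = (4.248·-1862.799882 − 2949.769742·11.286) / -873.026748 = 47.197036
|P − Q| = √((24.010113 − 18.959)² + (47.197036 − 17.185)²) = 30.434127

30.434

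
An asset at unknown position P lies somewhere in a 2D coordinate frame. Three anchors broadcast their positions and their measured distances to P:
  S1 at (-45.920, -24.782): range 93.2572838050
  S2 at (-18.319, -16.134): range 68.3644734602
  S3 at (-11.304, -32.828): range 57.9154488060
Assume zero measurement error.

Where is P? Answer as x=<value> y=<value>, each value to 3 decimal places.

eq1: (x + 45.920)² + (y + 24.782)² = 93.2572838050²
eq2: (x + 18.319)² + (y + 16.134)² = 68.3644734602²
eq3: (x + 11.304)² + (y + 32.828)² = 57.9154488060²
eq1−eq2, eq1−eq3 (x²,y² cancel):
  55.202·x + 17.296·y = 1896.317544
  69.232·x − 16.092·y = 3825.385848
det = 55.202·-16.092 − 17.296·69.232 = -2085.747256
x = (1896.317544·-16.092 − 17.296·3825.385848) / -2085.747256 = 46.352412
y = (55.202·3825.385848 − 1896.317544·69.232) / -2085.747256 = -38.299508

x=46.352 y=-38.300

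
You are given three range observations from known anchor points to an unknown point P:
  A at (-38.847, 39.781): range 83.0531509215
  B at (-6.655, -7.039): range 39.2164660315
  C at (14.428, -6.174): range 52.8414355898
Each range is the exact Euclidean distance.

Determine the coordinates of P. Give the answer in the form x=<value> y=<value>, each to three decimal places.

eq1: (x + 38.847)² + (y − 39.781)² = 83.0531509215²
eq2: (x + 6.655)² + (y + 7.039)² = 39.2164660315²
eq3: (x − 14.428)² + (y + 6.174)² = 52.8414355898²
eq1−eq3, eq1−eq2 (x²,y² cancel):
  106.550·x − 91.910·y = 1260.276653
  64.384·x − 93.640·y = 2362.113846
det = 106.550·-93.640 − -91.910·64.384 = -4059.808560
x = (1260.276653·-93.640 − -91.910·2362.113846) / -4059.808560 = -24.407451
y = (106.550·2362.113846 − 1260.276653·64.384) / -4059.808560 = -42.007296

x=-24.407 y=-42.007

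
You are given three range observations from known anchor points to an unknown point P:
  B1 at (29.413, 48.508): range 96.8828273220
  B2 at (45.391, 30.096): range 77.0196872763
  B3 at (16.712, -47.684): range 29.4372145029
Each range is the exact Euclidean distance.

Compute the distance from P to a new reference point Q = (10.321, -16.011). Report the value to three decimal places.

47.311

eq1: (x − 29.413)² + (y − 48.508)² = 96.8828273220²
eq2: (x − 45.391)² + (y − 30.096)² = 77.0196872763²
eq3: (x − 16.712)² + (y + 47.684)² = 29.4372145029²
eq3−eq1, eq3−eq2 (x²,y² cancel):
  25.402·x + 192.384·y = -7854.636799
  57.358·x + 155.560·y = -4652.425333
det = 25.402·155.560 − 192.384·57.358 = -7083.226352
x = (-7854.636799·155.560 − 192.384·-4652.425333) / -7083.226352 = 46.139300
y = (25.402·-4652.425333 − -7854.636799·57.358) / -7083.226352 = -46.920052
|P − Q| = √((46.139300 − 10.321)² + (-46.920052 − -16.011)²) = 47.310888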